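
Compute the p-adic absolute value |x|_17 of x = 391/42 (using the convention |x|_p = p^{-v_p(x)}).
|391/42|_17 = 1/17

Step 1 — compute v_17(x) by factoring powers of 17 out of the numerator and denominator: v_17(391/42) = 1. Step 2 — apply |x|_p = p^{-v_p(x)} = 17^{-1} = 1/17.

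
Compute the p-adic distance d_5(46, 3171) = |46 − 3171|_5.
d_5(46, 3171) = 1/3125

Step 1 — x − y = 46 − 3171 = -3125. Step 2 — v_5(-3125) = 5 (factor: -3125 = −(5^5 · 1); the sign does not affect v_p). Step 3 — |x − y|_5 = 5^{-5} = 1/3125.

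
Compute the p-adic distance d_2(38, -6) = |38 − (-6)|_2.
d_2(38, -6) = 1/4

Step 1 — x − y = 38 − (-6) = 44. Step 2 — v_2(44) = 2 (factor: 44 = (2^2 · 11); the sign does not affect v_p). Step 3 — |x − y|_2 = 2^{-2} = 1/4.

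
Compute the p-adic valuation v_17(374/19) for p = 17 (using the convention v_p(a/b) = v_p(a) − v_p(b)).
v_17(374/19) = 1

Factor powers of 17 from the numerator and denominator of the reduced fraction: 374 = 17^1 · 22 and 19 = 17^0 · 19. Apply v_p(a/b) = v_p(a) − v_p(b): v_17(374/19) = 1 − 0 = 1.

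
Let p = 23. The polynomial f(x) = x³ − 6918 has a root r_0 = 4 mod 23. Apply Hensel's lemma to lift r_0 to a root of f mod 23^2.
r_1 = 257 (mod 529)

Hensel: r_{i+1} = r_i − f(r_i)/f′(r_i) mod 23^{i+2}, where f′(x) = 3x². Iterate:
  r_0 = 4 (mod 23)
  r_1 = 257 (mod 529)
Final: r = 257 with f(r) ≡ 0 mod 23^2.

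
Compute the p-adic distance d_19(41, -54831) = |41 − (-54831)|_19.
d_19(41, -54831) = 1/6859

Step 1 — x − y = 41 − (-54831) = 54872. Step 2 — v_19(54872) = 3 (factor: 54872 = (19^3 · 8); the sign does not affect v_p). Step 3 — |x − y|_19 = 19^{-3} = 1/6859.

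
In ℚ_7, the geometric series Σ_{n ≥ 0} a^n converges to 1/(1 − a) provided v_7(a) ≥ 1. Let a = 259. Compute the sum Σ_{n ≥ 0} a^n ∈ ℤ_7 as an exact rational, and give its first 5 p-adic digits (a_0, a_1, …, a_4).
Σ a^n = 1/(1 − a) = -1/258;  first 5 digits = (1, 2, 2, 1, 0)

v_7(a) = 1 ≥ 1, so the series converges in ℤ_7 to 1/(1 − a) = 1/(1 − 259) = -1/258. Expand this rational in ℤ_7: compute digits iteratively via d_i = x_i mod 7, x_{i+1} = (x_i − d_i)/7. The first 5 digits are (1, 2, 2, 1, 0).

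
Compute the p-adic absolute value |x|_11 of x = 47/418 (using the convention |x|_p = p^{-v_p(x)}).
|47/418|_11 = 11

Step 1 — compute v_11(x) by factoring powers of 11 out of the numerator and denominator: v_11(47/418) = -1. Step 2 — apply |x|_p = p^{-v_p(x)} = 11^{1} = 11.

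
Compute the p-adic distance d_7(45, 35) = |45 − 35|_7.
d_7(45, 35) = 1

Step 1 — x − y = 45 − 35 = 10. Step 2 — v_7(10) = 0 (factor: 10 = (7^0 · 10); the sign does not affect v_p). Step 3 — |x − y|_7 = 7^{0} = 1.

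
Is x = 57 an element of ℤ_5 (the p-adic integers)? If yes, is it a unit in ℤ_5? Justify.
x ∈ ℤ_5^× (unit); v_5(x) = 0

ℤ_5 = {x ∈ ℚ_5 : v_5(x) ≥ 0} and ℤ_5^× = {x ∈ ℤ_5 : v_5(x) = 0}. Here v_5(57) = v_5(num) − v_5(den) = 0; compare against these criteria.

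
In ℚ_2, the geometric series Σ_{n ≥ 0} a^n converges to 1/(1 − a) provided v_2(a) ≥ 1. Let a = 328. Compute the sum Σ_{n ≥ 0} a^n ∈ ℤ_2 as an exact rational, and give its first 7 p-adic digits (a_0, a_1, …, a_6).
Σ a^n = 1/(1 − a) = -1/327;  first 7 digits = (1, 0, 0, 1, 0, 0, 0)

v_2(a) = 3 ≥ 1, so the series converges in ℤ_2 to 1/(1 − a) = 1/(1 − 328) = -1/327. Expand this rational in ℤ_2: compute digits iteratively via d_i = x_i mod 2, x_{i+1} = (x_i − d_i)/2. The first 7 digits are (1, 0, 0, 1, 0, 0, 0).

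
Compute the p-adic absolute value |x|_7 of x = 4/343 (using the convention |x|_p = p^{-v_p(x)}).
|4/343|_7 = 343

Step 1 — compute v_7(x) by factoring powers of 7 out of the numerator and denominator: v_7(4/343) = -3. Step 2 — apply |x|_p = p^{-v_p(x)} = 7^{3} = 343.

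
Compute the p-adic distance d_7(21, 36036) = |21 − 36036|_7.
d_7(21, 36036) = 1/2401

Step 1 — x − y = 21 − 36036 = -36015. Step 2 — v_7(-36015) = 4 (factor: -36015 = −(7^4 · 15); the sign does not affect v_p). Step 3 — |x − y|_7 = 7^{-4} = 1/2401.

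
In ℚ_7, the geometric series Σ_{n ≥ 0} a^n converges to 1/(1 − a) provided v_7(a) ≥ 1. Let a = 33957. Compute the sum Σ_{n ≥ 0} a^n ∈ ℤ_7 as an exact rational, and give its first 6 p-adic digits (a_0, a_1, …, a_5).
Σ a^n = 1/(1 − a) = -1/33956;  first 6 digits = (1, 0, 0, 1, 0, 2)

v_7(a) = 3 ≥ 1, so the series converges in ℤ_7 to 1/(1 − a) = 1/(1 − 33957) = -1/33956. Expand this rational in ℤ_7: compute digits iteratively via d_i = x_i mod 7, x_{i+1} = (x_i − d_i)/7. The first 6 digits are (1, 0, 0, 1, 0, 2).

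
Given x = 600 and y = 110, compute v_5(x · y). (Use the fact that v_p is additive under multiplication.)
v_5(66000) = 3

v_p(x) = 2 (factor: 600 = 5^2 · 24); v_p(y) = 1 (factor: 110 = 5^1 · 22). Additivity: v_p(xy) = v_p(x) + v_p(y) = 2 + 1 = 3. (Direct check: xy = 66000 = 5^3 · (528).)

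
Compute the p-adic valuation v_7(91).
v_7(91) = 1

v_7(n) is the largest exponent k such that 7^k divides n. Factor out: 91 = 7^1 · 13. (Sign doesn't affect v_p.) So v_7(91) = 1.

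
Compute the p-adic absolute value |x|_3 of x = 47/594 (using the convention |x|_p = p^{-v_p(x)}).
|47/594|_3 = 27

Step 1 — compute v_3(x) by factoring powers of 3 out of the numerator and denominator: v_3(47/594) = -3. Step 2 — apply |x|_p = p^{-v_p(x)} = 3^{3} = 27.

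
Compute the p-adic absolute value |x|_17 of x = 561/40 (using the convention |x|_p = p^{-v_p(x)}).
|561/40|_17 = 1/17

Step 1 — compute v_17(x) by factoring powers of 17 out of the numerator and denominator: v_17(561/40) = 1. Step 2 — apply |x|_p = p^{-v_p(x)} = 17^{-1} = 1/17.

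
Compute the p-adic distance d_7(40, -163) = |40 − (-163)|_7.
d_7(40, -163) = 1/7

Step 1 — x − y = 40 − (-163) = 203. Step 2 — v_7(203) = 1 (factor: 203 = (7^1 · 29); the sign does not affect v_p). Step 3 — |x − y|_7 = 7^{-1} = 1/7.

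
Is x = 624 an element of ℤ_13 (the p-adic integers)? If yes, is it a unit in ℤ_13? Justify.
x ∈ ℤ_13 but not a unit; v_13(x) = 1 > 0

ℤ_13 = {x ∈ ℚ_13 : v_13(x) ≥ 0} and ℤ_13^× = {x ∈ ℤ_13 : v_13(x) = 0}. Here v_13(624) = v_13(num) − v_13(den) = 1; compare against these criteria.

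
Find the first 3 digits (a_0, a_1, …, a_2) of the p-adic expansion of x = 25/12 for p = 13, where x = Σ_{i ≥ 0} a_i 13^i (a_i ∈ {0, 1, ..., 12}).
(a_0, …, a_2) = (1, 12, 11)

v_13(25/12) = 0 (numerator and denominator both coprime to 13), so x ∈ ℤ_13^×. Compute digits iteratively via a_i = x_i mod 13, x_{i+1} = (x_i − a_i)/13, with x_0 = x:
  x_0 = 25/12;  a_0 = 1;  x_1 = (x_0 − 1)/13 = 1/12
  x_1 = 1/12;  a_1 = 12;  x_2 = (x_1 − 12)/13 = -11/12
  x_2 = -11/12;  a_2 = 11;  x_3 = (x_2 − 11)/13 = -11/12
Digits: (1, 12, 11).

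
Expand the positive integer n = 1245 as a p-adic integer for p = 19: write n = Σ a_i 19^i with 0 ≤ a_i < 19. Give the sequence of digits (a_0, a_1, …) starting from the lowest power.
(a_0, a_1, …) = (10, 8, 3)

Repeated division by 19 gives the digits low-to-high: 1245 = 10 + 8·19^1 + 3·19^2. Digit sequence: (10, 8, 3).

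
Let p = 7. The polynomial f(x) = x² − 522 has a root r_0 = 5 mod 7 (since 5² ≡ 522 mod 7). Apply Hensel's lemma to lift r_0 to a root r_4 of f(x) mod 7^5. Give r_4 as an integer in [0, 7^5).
r_4 = 1167 (mod 16807)

Hensel's recurrence: r_{i+1} = r_i − f(r_i)·(f′(r_i))^{-1} mod 7^{i+2}, with f′(x) = 2x. Iterate:
  r_0 = 5 (mod 7)
  r_1 = 40 (mod 49)
  r_2 = 138 (mod 343)
  r_3 = 1167 (mod 2401)
  r_4 = 1167 (mod 16807)
Final: r_4 = 1167, and one checks f(r_4) ≡ 0 mod 7^5.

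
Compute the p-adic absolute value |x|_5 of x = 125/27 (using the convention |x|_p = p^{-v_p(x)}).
|125/27|_5 = 1/125

Step 1 — compute v_5(x) by factoring powers of 5 out of the numerator and denominator: v_5(125/27) = 3. Step 2 — apply |x|_p = p^{-v_p(x)} = 5^{-3} = 1/125.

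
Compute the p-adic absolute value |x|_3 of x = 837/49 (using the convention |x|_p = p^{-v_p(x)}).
|837/49|_3 = 1/27

Step 1 — compute v_3(x) by factoring powers of 3 out of the numerator and denominator: v_3(837/49) = 3. Step 2 — apply |x|_p = p^{-v_p(x)} = 3^{-3} = 1/27.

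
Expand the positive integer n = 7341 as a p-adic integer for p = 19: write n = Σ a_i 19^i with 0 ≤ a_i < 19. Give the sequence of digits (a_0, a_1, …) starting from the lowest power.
(a_0, a_1, …) = (7, 6, 1, 1)

Repeated division by 19 gives the digits low-to-high: 7341 = 7 + 6·19^1 + 1·19^2 + 1·19^3. Digit sequence: (7, 6, 1, 1).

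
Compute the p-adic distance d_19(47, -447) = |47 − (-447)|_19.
d_19(47, -447) = 1/19

Step 1 — x − y = 47 − (-447) = 494. Step 2 — v_19(494) = 1 (factor: 494 = (19^1 · 26); the sign does not affect v_p). Step 3 — |x − y|_19 = 19^{-1} = 1/19.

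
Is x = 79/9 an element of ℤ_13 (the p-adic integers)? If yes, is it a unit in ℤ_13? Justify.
x ∈ ℤ_13^× (unit); v_13(x) = 0

ℤ_13 = {x ∈ ℚ_13 : v_13(x) ≥ 0} and ℤ_13^× = {x ∈ ℤ_13 : v_13(x) = 0}. Here v_13(79/9) = v_13(num) − v_13(den) = 0; compare against these criteria.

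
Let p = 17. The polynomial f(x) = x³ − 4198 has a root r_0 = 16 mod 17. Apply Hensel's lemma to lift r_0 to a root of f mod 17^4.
r_3 = 56405 (mod 83521)

Hensel: r_{i+1} = r_i − f(r_i)/f′(r_i) mod 17^{i+2}, where f′(x) = 3x². Iterate:
  r_0 = 16 (mod 17)
  r_1 = 50 (mod 289)
  r_2 = 2362 (mod 4913)
  r_3 = 56405 (mod 83521)
Final: r = 56405 with f(r) ≡ 0 mod 17^4.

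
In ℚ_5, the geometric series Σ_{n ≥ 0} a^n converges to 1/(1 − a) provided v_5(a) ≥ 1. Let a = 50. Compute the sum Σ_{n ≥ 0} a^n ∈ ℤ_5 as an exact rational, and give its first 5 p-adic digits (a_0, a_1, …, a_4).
Σ a^n = 1/(1 − a) = -1/49;  first 5 digits = (1, 0, 2, 0, 4)

v_5(a) = 2 ≥ 1, so the series converges in ℤ_5 to 1/(1 − a) = 1/(1 − 50) = -1/49. Expand this rational in ℤ_5: compute digits iteratively via d_i = x_i mod 5, x_{i+1} = (x_i − d_i)/5. The first 5 digits are (1, 0, 2, 0, 4).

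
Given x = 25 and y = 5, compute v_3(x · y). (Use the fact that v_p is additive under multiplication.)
v_3(125) = 0

v_p(x) = 0 (factor: 25 = 3^0 · 25); v_p(y) = 0 (factor: 5 = 3^0 · 5). Additivity: v_p(xy) = v_p(x) + v_p(y) = 0 + 0 = 0. (Direct check: xy = 125 = 3^0 · (125).)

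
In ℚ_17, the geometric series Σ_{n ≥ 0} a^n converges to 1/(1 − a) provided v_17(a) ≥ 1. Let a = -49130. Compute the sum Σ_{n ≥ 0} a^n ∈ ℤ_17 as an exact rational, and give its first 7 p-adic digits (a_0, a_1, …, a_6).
Σ a^n = 1/(1 − a) = 1/49131;  first 7 digits = (1, 0, 0, 7, 16, 16, 14)

v_17(a) = 3 ≥ 1, so the series converges in ℤ_17 to 1/(1 − a) = 1/(1 − (-49130)) = 1/49131. Expand this rational in ℤ_17: compute digits iteratively via d_i = x_i mod 17, x_{i+1} = (x_i − d_i)/17. The first 7 digits are (1, 0, 0, 7, 16, 16, 14).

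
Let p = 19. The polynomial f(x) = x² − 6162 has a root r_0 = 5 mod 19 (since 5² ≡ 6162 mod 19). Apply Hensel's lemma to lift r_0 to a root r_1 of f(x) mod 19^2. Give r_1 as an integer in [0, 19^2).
r_1 = 5 (mod 361)

Hensel's recurrence: r_{i+1} = r_i − f(r_i)·(f′(r_i))^{-1} mod 19^{i+2}, with f′(x) = 2x. Iterate:
  r_0 = 5 (mod 19)
  r_1 = 5 (mod 361)
Final: r_1 = 5, and one checks f(r_1) ≡ 0 mod 19^2.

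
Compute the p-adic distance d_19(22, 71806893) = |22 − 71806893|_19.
d_19(22, 71806893) = 1/2476099

Step 1 — x − y = 22 − 71806893 = -71806871. Step 2 — v_19(-71806871) = 5 (factor: -71806871 = −(19^5 · 29); the sign does not affect v_p). Step 3 — |x − y|_19 = 19^{-5} = 1/2476099.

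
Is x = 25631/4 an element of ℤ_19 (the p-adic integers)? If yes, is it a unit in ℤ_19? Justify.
x ∈ ℤ_19 but not a unit; v_19(x) = 2 > 0

ℤ_19 = {x ∈ ℚ_19 : v_19(x) ≥ 0} and ℤ_19^× = {x ∈ ℤ_19 : v_19(x) = 0}. Here v_19(25631/4) = v_19(num) − v_19(den) = 2; compare against these criteria.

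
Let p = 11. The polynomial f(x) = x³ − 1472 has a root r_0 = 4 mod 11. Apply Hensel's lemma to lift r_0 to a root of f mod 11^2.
r_1 = 114 (mod 121)

Hensel: r_{i+1} = r_i − f(r_i)/f′(r_i) mod 11^{i+2}, where f′(x) = 3x². Iterate:
  r_0 = 4 (mod 11)
  r_1 = 114 (mod 121)
Final: r = 114 with f(r) ≡ 0 mod 11^2.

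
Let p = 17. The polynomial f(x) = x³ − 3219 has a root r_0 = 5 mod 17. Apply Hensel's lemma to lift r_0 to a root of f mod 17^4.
r_3 = 54779 (mod 83521)

Hensel: r_{i+1} = r_i − f(r_i)/f′(r_i) mod 17^{i+2}, where f′(x) = 3x². Iterate:
  r_0 = 5 (mod 17)
  r_1 = 158 (mod 289)
  r_2 = 736 (mod 4913)
  r_3 = 54779 (mod 83521)
Final: r = 54779 with f(r) ≡ 0 mod 17^4.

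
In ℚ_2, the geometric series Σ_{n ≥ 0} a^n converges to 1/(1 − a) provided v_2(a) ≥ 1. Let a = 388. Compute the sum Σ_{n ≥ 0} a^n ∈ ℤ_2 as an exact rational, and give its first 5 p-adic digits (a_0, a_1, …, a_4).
Σ a^n = 1/(1 − a) = -1/387;  first 5 digits = (1, 0, 1, 0, 1)

v_2(a) = 2 ≥ 1, so the series converges in ℤ_2 to 1/(1 − a) = 1/(1 − 388) = -1/387. Expand this rational in ℤ_2: compute digits iteratively via d_i = x_i mod 2, x_{i+1} = (x_i − d_i)/2. The first 5 digits are (1, 0, 1, 0, 1).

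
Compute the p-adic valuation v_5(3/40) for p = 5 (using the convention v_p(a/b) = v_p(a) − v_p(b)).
v_5(3/40) = -1

Factor powers of 5 from the numerator and denominator of the reduced fraction: 3 = 5^0 · 3 and 40 = 5^1 · 8. Apply v_p(a/b) = v_p(a) − v_p(b): v_5(3/40) = 0 − 1 = -1.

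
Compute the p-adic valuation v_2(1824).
v_2(1824) = 5

v_2(n) is the largest exponent k such that 2^k divides n. Factor out: 1824 = 2^5 · 57. (Sign doesn't affect v_p.) So v_2(1824) = 5.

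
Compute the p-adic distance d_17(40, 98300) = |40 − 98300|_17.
d_17(40, 98300) = 1/4913

Step 1 — x − y = 40 − 98300 = -98260. Step 2 — v_17(-98260) = 3 (factor: -98260 = −(17^3 · 20); the sign does not affect v_p). Step 3 — |x − y|_17 = 17^{-3} = 1/4913.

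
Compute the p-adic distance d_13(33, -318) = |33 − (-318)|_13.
d_13(33, -318) = 1/13

Step 1 — x − y = 33 − (-318) = 351. Step 2 — v_13(351) = 1 (factor: 351 = (13^1 · 27); the sign does not affect v_p). Step 3 — |x − y|_13 = 13^{-1} = 1/13.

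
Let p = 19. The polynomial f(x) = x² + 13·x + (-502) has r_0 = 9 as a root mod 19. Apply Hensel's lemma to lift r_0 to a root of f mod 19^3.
r_2 = 1719 (mod 6859)

Hensel: r_{i+1} = r_i − f(r_i)·(f′(r_i))^{-1} mod 19^{i+2}, f′(x) = 2x + 13. Iterate:
  r_0 = 9 (mod 19)
  r_1 = 275 (mod 361)
  r_2 = 1719 (mod 6859)
Final: r = 1719 satisfies f(r) ≡ 0 mod 19^3.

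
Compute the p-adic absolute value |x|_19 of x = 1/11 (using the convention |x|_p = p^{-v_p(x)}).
|1/11|_19 = 1

Step 1 — compute v_19(x) by factoring powers of 19 out of the numerator and denominator: v_19(1/11) = 0. Step 2 — apply |x|_p = p^{-v_p(x)} = 19^{0} = 1.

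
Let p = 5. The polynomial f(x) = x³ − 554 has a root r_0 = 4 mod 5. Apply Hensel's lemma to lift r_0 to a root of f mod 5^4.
r_3 = 34 (mod 625)

Hensel: r_{i+1} = r_i − f(r_i)/f′(r_i) mod 5^{i+2}, where f′(x) = 3x². Iterate:
  r_0 = 4 (mod 5)
  r_1 = 9 (mod 25)
  r_2 = 34 (mod 125)
  r_3 = 34 (mod 625)
Final: r = 34 with f(r) ≡ 0 mod 5^4.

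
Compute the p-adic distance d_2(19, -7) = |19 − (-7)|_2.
d_2(19, -7) = 1/2

Step 1 — x − y = 19 − (-7) = 26. Step 2 — v_2(26) = 1 (factor: 26 = (2^1 · 13); the sign does not affect v_p). Step 3 — |x − y|_2 = 2^{-1} = 1/2.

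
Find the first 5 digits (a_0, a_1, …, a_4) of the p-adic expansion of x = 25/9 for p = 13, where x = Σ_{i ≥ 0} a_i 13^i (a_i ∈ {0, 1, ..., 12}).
(a_0, …, a_4) = (10, 11, 2, 7, 11)

v_13(25/9) = 0 (numerator and denominator both coprime to 13), so x ∈ ℤ_13^×. Compute digits iteratively via a_i = x_i mod 13, x_{i+1} = (x_i − a_i)/13, with x_0 = x:
  x_0 = 25/9;  a_0 = 10;  x_1 = (x_0 − 10)/13 = -5/9
  x_1 = -5/9;  a_1 = 11;  x_2 = (x_1 − 11)/13 = -8/9
  x_2 = -8/9;  a_2 = 2;  x_3 = (x_2 − 2)/13 = -2/9
  x_3 = -2/9;  a_3 = 7;  x_4 = (x_3 − 7)/13 = -5/9
  x_4 = -5/9;  a_4 = 11;  x_5 = (x_4 − 11)/13 = -8/9
Digits: (10, 11, 2, 7, 11).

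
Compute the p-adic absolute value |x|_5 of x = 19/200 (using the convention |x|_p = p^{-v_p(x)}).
|19/200|_5 = 25

Step 1 — compute v_5(x) by factoring powers of 5 out of the numerator and denominator: v_5(19/200) = -2. Step 2 — apply |x|_p = p^{-v_p(x)} = 5^{2} = 25.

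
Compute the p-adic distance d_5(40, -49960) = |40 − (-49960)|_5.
d_5(40, -49960) = 1/3125

Step 1 — x − y = 40 − (-49960) = 50000. Step 2 — v_5(50000) = 5 (factor: 50000 = (5^5 · 16); the sign does not affect v_p). Step 3 — |x − y|_5 = 5^{-5} = 1/3125.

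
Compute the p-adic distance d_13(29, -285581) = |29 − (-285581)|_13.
d_13(29, -285581) = 1/28561

Step 1 — x − y = 29 − (-285581) = 285610. Step 2 — v_13(285610) = 4 (factor: 285610 = (13^4 · 10); the sign does not affect v_p). Step 3 — |x − y|_13 = 13^{-4} = 1/28561.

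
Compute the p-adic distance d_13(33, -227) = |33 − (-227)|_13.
d_13(33, -227) = 1/13

Step 1 — x − y = 33 − (-227) = 260. Step 2 — v_13(260) = 1 (factor: 260 = (13^1 · 20); the sign does not affect v_p). Step 3 — |x − y|_13 = 13^{-1} = 1/13.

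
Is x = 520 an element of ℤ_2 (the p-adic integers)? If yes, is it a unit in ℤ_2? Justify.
x ∈ ℤ_2 but not a unit; v_2(x) = 3 > 0

ℤ_2 = {x ∈ ℚ_2 : v_2(x) ≥ 0} and ℤ_2^× = {x ∈ ℤ_2 : v_2(x) = 0}. Here v_2(520) = v_2(num) − v_2(den) = 3; compare against these criteria.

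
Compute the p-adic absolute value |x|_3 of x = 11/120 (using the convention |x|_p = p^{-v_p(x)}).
|11/120|_3 = 3

Step 1 — compute v_3(x) by factoring powers of 3 out of the numerator and denominator: v_3(11/120) = -1. Step 2 — apply |x|_p = p^{-v_p(x)} = 3^{1} = 3.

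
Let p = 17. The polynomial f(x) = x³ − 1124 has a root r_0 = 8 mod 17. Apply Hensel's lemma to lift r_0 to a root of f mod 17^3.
r_2 = 4292 (mod 4913)

Hensel: r_{i+1} = r_i − f(r_i)/f′(r_i) mod 17^{i+2}, where f′(x) = 3x². Iterate:
  r_0 = 8 (mod 17)
  r_1 = 246 (mod 289)
  r_2 = 4292 (mod 4913)
Final: r = 4292 with f(r) ≡ 0 mod 17^3.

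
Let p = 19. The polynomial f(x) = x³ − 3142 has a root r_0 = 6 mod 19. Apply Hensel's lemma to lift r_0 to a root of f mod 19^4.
r_3 = 38386 (mod 130321)

Hensel: r_{i+1} = r_i − f(r_i)/f′(r_i) mod 19^{i+2}, where f′(x) = 3x². Iterate:
  r_0 = 6 (mod 19)
  r_1 = 120 (mod 361)
  r_2 = 4091 (mod 6859)
  r_3 = 38386 (mod 130321)
Final: r = 38386 with f(r) ≡ 0 mod 19^4.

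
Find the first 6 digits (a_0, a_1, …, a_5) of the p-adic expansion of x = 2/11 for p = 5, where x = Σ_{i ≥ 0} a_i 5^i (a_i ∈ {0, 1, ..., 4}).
(a_0, …, a_5) = (2, 1, 2, 0, 4, 1)

v_5(2/11) = 0 (numerator and denominator both coprime to 5), so x ∈ ℤ_5^×. Compute digits iteratively via a_i = x_i mod 5, x_{i+1} = (x_i − a_i)/5, with x_0 = x:
  x_0 = 2/11;  a_0 = 2;  x_1 = (x_0 − 2)/5 = -4/11
  x_1 = -4/11;  a_1 = 1;  x_2 = (x_1 − 1)/5 = -3/11
  x_2 = -3/11;  a_2 = 2;  x_3 = (x_2 − 2)/5 = -5/11
  x_3 = -5/11;  a_3 = 0;  x_4 = (x_3 − 0)/5 = -1/11
  x_4 = -1/11;  a_4 = 4;  x_5 = (x_4 − 4)/5 = -9/11
  x_5 = -9/11;  a_5 = 1;  x_6 = (x_5 − 1)/5 = -4/11
Digits: (2, 1, 2, 0, 4, 1).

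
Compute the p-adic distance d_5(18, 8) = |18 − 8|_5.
d_5(18, 8) = 1/5

Step 1 — x − y = 18 − 8 = 10. Step 2 — v_5(10) = 1 (factor: 10 = (5^1 · 2); the sign does not affect v_p). Step 3 — |x − y|_5 = 5^{-1} = 1/5.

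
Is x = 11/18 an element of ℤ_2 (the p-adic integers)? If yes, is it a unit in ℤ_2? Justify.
x ∉ ℤ_2 (v_2(x) = -1 < 0)

ℤ_2 = {x ∈ ℚ_2 : v_2(x) ≥ 0} and ℤ_2^× = {x ∈ ℤ_2 : v_2(x) = 0}. Here v_2(11/18) = v_2(num) − v_2(den) = -1; compare against these criteria.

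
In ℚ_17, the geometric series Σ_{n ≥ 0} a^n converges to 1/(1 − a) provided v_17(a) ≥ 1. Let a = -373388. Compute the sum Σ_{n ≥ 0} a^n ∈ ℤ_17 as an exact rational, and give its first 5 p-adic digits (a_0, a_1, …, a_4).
Σ a^n = 1/(1 − a) = 1/373389;  first 5 digits = (1, 0, 0, 9, 12)

v_17(a) = 3 ≥ 1, so the series converges in ℤ_17 to 1/(1 − a) = 1/(1 − (-373388)) = 1/373389. Expand this rational in ℤ_17: compute digits iteratively via d_i = x_i mod 17, x_{i+1} = (x_i − d_i)/17. The first 5 digits are (1, 0, 0, 9, 12).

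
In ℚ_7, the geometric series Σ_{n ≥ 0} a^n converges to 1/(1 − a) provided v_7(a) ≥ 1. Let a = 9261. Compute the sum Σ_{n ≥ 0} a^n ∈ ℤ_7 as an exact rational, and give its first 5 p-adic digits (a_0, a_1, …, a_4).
Σ a^n = 1/(1 − a) = -1/9260;  first 5 digits = (1, 0, 0, 6, 3)

v_7(a) = 3 ≥ 1, so the series converges in ℤ_7 to 1/(1 − a) = 1/(1 − 9261) = -1/9260. Expand this rational in ℤ_7: compute digits iteratively via d_i = x_i mod 7, x_{i+1} = (x_i − d_i)/7. The first 5 digits are (1, 0, 0, 6, 3).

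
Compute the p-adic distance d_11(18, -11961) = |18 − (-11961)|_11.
d_11(18, -11961) = 1/1331

Step 1 — x − y = 18 − (-11961) = 11979. Step 2 — v_11(11979) = 3 (factor: 11979 = (11^3 · 9); the sign does not affect v_p). Step 3 — |x − y|_11 = 11^{-3} = 1/1331.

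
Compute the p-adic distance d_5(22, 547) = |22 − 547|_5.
d_5(22, 547) = 1/25

Step 1 — x − y = 22 − 547 = -525. Step 2 — v_5(-525) = 2 (factor: -525 = −(5^2 · 21); the sign does not affect v_p). Step 3 — |x − y|_5 = 5^{-2} = 1/25.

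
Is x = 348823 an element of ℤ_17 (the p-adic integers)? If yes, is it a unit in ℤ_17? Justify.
x ∈ ℤ_17 but not a unit; v_17(x) = 3 > 0

ℤ_17 = {x ∈ ℚ_17 : v_17(x) ≥ 0} and ℤ_17^× = {x ∈ ℤ_17 : v_17(x) = 0}. Here v_17(348823) = v_17(num) − v_17(den) = 3; compare against these criteria.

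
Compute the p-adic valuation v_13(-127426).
v_13(-127426) = 3

v_13(n) is the largest exponent k such that 13^k divides n. Factor out: -127426 = -13^3 · 58. (Sign doesn't affect v_p.) So v_13(-127426) = 3.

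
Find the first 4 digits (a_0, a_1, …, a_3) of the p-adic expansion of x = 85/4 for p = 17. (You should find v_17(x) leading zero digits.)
(a_0, …, a_3) = (0, 14, 12, 12)

v_17(85/4) = 1, so a_0 = ... = a_0 = 0. Factor out: x = 17^1 · u with u = 5/4 a unit in ℤ_17. Expand u iteratively via a_{v+i} = u_i mod 17, u_{i+1} = (u_i − a_{v+i})/17:
  u_0 = 5/4;  a_1 = 14;  u_1 = (u_0 − 14)/17 = -3/4
  u_1 = -3/4;  a_2 = 12;  u_2 = (u_1 − 12)/17 = -3/4
  u_2 = -3/4;  a_3 = 12;  u_3 = (u_2 − 12)/17 = -3/4
Digits: (0, 14, 12, 12).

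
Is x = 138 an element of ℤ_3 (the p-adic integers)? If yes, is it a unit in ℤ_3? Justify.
x ∈ ℤ_3 but not a unit; v_3(x) = 1 > 0

ℤ_3 = {x ∈ ℚ_3 : v_3(x) ≥ 0} and ℤ_3^× = {x ∈ ℤ_3 : v_3(x) = 0}. Here v_3(138) = v_3(num) − v_3(den) = 1; compare against these criteria.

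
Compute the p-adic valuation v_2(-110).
v_2(-110) = 1

v_2(n) is the largest exponent k such that 2^k divides n. Factor out: -110 = -2^1 · 55. (Sign doesn't affect v_p.) So v_2(-110) = 1.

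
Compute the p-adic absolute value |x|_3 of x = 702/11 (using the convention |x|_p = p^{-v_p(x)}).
|702/11|_3 = 1/27

Step 1 — compute v_3(x) by factoring powers of 3 out of the numerator and denominator: v_3(702/11) = 3. Step 2 — apply |x|_p = p^{-v_p(x)} = 3^{-3} = 1/27.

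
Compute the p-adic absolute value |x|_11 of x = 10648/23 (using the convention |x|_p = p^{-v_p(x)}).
|10648/23|_11 = 1/1331

Step 1 — compute v_11(x) by factoring powers of 11 out of the numerator and denominator: v_11(10648/23) = 3. Step 2 — apply |x|_p = p^{-v_p(x)} = 11^{-3} = 1/1331.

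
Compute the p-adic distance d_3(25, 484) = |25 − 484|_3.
d_3(25, 484) = 1/27

Step 1 — x − y = 25 − 484 = -459. Step 2 — v_3(-459) = 3 (factor: -459 = −(3^3 · 17); the sign does not affect v_p). Step 3 — |x − y|_3 = 3^{-3} = 1/27.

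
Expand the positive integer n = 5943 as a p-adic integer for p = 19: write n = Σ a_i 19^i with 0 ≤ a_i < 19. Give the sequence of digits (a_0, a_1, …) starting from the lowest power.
(a_0, a_1, …) = (15, 8, 16)

Repeated division by 19 gives the digits low-to-high: 5943 = 15 + 8·19^1 + 16·19^2. Digit sequence: (15, 8, 16).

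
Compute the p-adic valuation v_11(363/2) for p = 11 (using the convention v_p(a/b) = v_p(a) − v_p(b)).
v_11(363/2) = 2

Factor powers of 11 from the numerator and denominator of the reduced fraction: 363 = 11^2 · 3 and 2 = 11^0 · 2. Apply v_p(a/b) = v_p(a) − v_p(b): v_11(363/2) = 2 − 0 = 2.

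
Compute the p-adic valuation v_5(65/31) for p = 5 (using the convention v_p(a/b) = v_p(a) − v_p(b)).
v_5(65/31) = 1

Factor powers of 5 from the numerator and denominator of the reduced fraction: 65 = 5^1 · 13 and 31 = 5^0 · 31. Apply v_p(a/b) = v_p(a) − v_p(b): v_5(65/31) = 1 − 0 = 1.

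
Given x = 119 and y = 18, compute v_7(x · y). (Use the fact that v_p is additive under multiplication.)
v_7(2142) = 1

v_p(x) = 1 (factor: 119 = 7^1 · 17); v_p(y) = 0 (factor: 18 = 7^0 · 18). Additivity: v_p(xy) = v_p(x) + v_p(y) = 1 + 0 = 1. (Direct check: xy = 2142 = 7^1 · (306).)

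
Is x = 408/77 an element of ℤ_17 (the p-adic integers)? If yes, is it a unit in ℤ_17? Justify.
x ∈ ℤ_17 but not a unit; v_17(x) = 1 > 0

ℤ_17 = {x ∈ ℚ_17 : v_17(x) ≥ 0} and ℤ_17^× = {x ∈ ℤ_17 : v_17(x) = 0}. Here v_17(408/77) = v_17(num) − v_17(den) = 1; compare against these criteria.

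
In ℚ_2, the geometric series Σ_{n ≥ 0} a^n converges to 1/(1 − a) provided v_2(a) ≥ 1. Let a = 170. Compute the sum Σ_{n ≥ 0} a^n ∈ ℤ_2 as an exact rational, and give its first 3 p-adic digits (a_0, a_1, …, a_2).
Σ a^n = 1/(1 − a) = -1/169;  first 3 digits = (1, 1, 1)

v_2(a) = 1 ≥ 1, so the series converges in ℤ_2 to 1/(1 − a) = 1/(1 − 170) = -1/169. Expand this rational in ℤ_2: compute digits iteratively via d_i = x_i mod 2, x_{i+1} = (x_i − d_i)/2. The first 3 digits are (1, 1, 1).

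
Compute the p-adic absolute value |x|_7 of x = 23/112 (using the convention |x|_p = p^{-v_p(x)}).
|23/112|_7 = 7

Step 1 — compute v_7(x) by factoring powers of 7 out of the numerator and denominator: v_7(23/112) = -1. Step 2 — apply |x|_p = p^{-v_p(x)} = 7^{1} = 7.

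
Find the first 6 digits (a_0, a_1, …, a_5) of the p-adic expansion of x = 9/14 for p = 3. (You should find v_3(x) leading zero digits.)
(a_0, …, a_5) = (0, 0, 2, 0, 0, 1)

v_3(9/14) = 2, so a_0 = ... = a_1 = 0. Factor out: x = 3^2 · u with u = 1/14 a unit in ℤ_3. Expand u iteratively via a_{v+i} = u_i mod 3, u_{i+1} = (u_i − a_{v+i})/3:
  u_0 = 1/14;  a_2 = 2;  u_1 = (u_0 − 2)/3 = -9/14
  u_1 = -9/14;  a_3 = 0;  u_2 = (u_1 − 0)/3 = -3/14
  u_2 = -3/14;  a_4 = 0;  u_3 = (u_2 − 0)/3 = -1/14
  u_3 = -1/14;  a_5 = 1;  u_4 = (u_3 − 1)/3 = -5/14
Digits: (0, 0, 2, 0, 0, 1).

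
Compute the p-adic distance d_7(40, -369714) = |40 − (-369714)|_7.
d_7(40, -369714) = 1/16807

Step 1 — x − y = 40 − (-369714) = 369754. Step 2 — v_7(369754) = 5 (factor: 369754 = (7^5 · 22); the sign does not affect v_p). Step 3 — |x − y|_7 = 7^{-5} = 1/16807.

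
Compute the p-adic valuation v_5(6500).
v_5(6500) = 3

v_5(n) is the largest exponent k such that 5^k divides n. Factor out: 6500 = 5^3 · 52. (Sign doesn't affect v_p.) So v_5(6500) = 3.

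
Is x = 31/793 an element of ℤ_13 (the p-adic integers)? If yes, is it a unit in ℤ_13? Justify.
x ∉ ℤ_13 (v_13(x) = -1 < 0)

ℤ_13 = {x ∈ ℚ_13 : v_13(x) ≥ 0} and ℤ_13^× = {x ∈ ℤ_13 : v_13(x) = 0}. Here v_13(31/793) = v_13(num) − v_13(den) = -1; compare against these criteria.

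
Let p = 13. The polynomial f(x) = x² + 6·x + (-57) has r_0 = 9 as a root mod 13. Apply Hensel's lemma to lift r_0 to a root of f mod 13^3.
r_2 = 217 (mod 2197)

Hensel: r_{i+1} = r_i − f(r_i)·(f′(r_i))^{-1} mod 13^{i+2}, f′(x) = 2x + 6. Iterate:
  r_0 = 9 (mod 13)
  r_1 = 48 (mod 169)
  r_2 = 217 (mod 2197)
Final: r = 217 satisfies f(r) ≡ 0 mod 13^3.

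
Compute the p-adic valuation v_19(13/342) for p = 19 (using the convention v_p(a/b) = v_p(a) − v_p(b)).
v_19(13/342) = -1

Factor powers of 19 from the numerator and denominator of the reduced fraction: 13 = 19^0 · 13 and 342 = 19^1 · 18. Apply v_p(a/b) = v_p(a) − v_p(b): v_19(13/342) = 0 − 1 = -1.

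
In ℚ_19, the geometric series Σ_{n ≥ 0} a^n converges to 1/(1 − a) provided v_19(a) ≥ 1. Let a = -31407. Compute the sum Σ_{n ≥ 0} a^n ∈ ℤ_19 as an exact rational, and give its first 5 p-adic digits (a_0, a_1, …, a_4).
Σ a^n = 1/(1 − a) = 1/31408;  first 5 digits = (1, 0, 8, 14, 6)

v_19(a) = 2 ≥ 1, so the series converges in ℤ_19 to 1/(1 − a) = 1/(1 − (-31407)) = 1/31408. Expand this rational in ℤ_19: compute digits iteratively via d_i = x_i mod 19, x_{i+1} = (x_i − d_i)/19. The first 5 digits are (1, 0, 8, 14, 6).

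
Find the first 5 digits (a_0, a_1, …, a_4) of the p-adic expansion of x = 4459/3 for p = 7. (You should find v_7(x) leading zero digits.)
(a_0, …, a_4) = (0, 0, 0, 2, 5)

v_7(4459/3) = 3, so a_0 = ... = a_2 = 0. Factor out: x = 7^3 · u with u = 13/3 a unit in ℤ_7. Expand u iteratively via a_{v+i} = u_i mod 7, u_{i+1} = (u_i − a_{v+i})/7:
  u_0 = 13/3;  a_3 = 2;  u_1 = (u_0 − 2)/7 = 1/3
  u_1 = 1/3;  a_4 = 5;  u_2 = (u_1 − 5)/7 = -2/3
Digits: (0, 0, 0, 2, 5).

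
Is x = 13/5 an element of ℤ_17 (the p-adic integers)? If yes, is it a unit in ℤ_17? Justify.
x ∈ ℤ_17^× (unit); v_17(x) = 0

ℤ_17 = {x ∈ ℚ_17 : v_17(x) ≥ 0} and ℤ_17^× = {x ∈ ℤ_17 : v_17(x) = 0}. Here v_17(13/5) = v_17(num) − v_17(den) = 0; compare against these criteria.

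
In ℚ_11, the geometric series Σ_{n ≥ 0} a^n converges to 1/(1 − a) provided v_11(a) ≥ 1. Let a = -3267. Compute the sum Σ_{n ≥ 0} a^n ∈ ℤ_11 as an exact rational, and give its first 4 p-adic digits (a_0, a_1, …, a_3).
Σ a^n = 1/(1 − a) = 1/3268;  first 4 digits = (1, 0, 6, 8)

v_11(a) = 2 ≥ 1, so the series converges in ℤ_11 to 1/(1 − a) = 1/(1 − (-3267)) = 1/3268. Expand this rational in ℤ_11: compute digits iteratively via d_i = x_i mod 11, x_{i+1} = (x_i − d_i)/11. The first 4 digits are (1, 0, 6, 8).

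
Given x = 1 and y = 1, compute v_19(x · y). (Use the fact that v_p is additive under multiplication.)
v_19(1) = 0

v_p(x) = 0 (factor: 1 = 19^0 · 1); v_p(y) = 0 (factor: 1 = 19^0 · 1). Additivity: v_p(xy) = v_p(x) + v_p(y) = 0 + 0 = 0. (Direct check: xy = 1 = 19^0 · (1).)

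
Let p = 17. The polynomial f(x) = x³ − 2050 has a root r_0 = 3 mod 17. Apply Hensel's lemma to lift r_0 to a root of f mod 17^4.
r_3 = 34105 (mod 83521)

Hensel: r_{i+1} = r_i − f(r_i)/f′(r_i) mod 17^{i+2}, where f′(x) = 3x². Iterate:
  r_0 = 3 (mod 17)
  r_1 = 3 (mod 289)
  r_2 = 4627 (mod 4913)
  r_3 = 34105 (mod 83521)
Final: r = 34105 with f(r) ≡ 0 mod 17^4.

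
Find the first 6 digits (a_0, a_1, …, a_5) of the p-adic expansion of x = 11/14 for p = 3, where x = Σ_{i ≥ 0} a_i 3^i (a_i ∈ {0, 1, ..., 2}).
(a_0, …, a_5) = (1, 1, 2, 2, 1, 0)

v_3(11/14) = 0 (numerator and denominator both coprime to 3), so x ∈ ℤ_3^×. Compute digits iteratively via a_i = x_i mod 3, x_{i+1} = (x_i − a_i)/3, with x_0 = x:
  x_0 = 11/14;  a_0 = 1;  x_1 = (x_0 − 1)/3 = -1/14
  x_1 = -1/14;  a_1 = 1;  x_2 = (x_1 − 1)/3 = -5/14
  x_2 = -5/14;  a_2 = 2;  x_3 = (x_2 − 2)/3 = -11/14
  x_3 = -11/14;  a_3 = 2;  x_4 = (x_3 − 2)/3 = -13/14
  x_4 = -13/14;  a_4 = 1;  x_5 = (x_4 − 1)/3 = -9/14
  x_5 = -9/14;  a_5 = 0;  x_6 = (x_5 − 0)/3 = -3/14
Digits: (1, 1, 2, 2, 1, 0).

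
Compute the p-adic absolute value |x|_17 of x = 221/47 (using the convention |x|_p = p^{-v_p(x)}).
|221/47|_17 = 1/17

Step 1 — compute v_17(x) by factoring powers of 17 out of the numerator and denominator: v_17(221/47) = 1. Step 2 — apply |x|_p = p^{-v_p(x)} = 17^{-1} = 1/17.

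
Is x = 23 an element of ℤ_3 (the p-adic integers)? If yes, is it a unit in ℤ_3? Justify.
x ∈ ℤ_3^× (unit); v_3(x) = 0

ℤ_3 = {x ∈ ℚ_3 : v_3(x) ≥ 0} and ℤ_3^× = {x ∈ ℤ_3 : v_3(x) = 0}. Here v_3(23) = v_3(num) − v_3(den) = 0; compare against these criteria.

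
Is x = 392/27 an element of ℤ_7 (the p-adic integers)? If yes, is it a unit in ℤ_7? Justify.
x ∈ ℤ_7 but not a unit; v_7(x) = 2 > 0

ℤ_7 = {x ∈ ℚ_7 : v_7(x) ≥ 0} and ℤ_7^× = {x ∈ ℤ_7 : v_7(x) = 0}. Here v_7(392/27) = v_7(num) − v_7(den) = 2; compare against these criteria.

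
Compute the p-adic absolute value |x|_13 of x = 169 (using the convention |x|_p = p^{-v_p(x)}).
|169|_13 = 1/169

Step 1 — compute v_13(x) by factoring powers of 13 out of the numerator and denominator: v_13(169) = 2. Step 2 — apply |x|_p = p^{-v_p(x)} = 13^{-2} = 1/169.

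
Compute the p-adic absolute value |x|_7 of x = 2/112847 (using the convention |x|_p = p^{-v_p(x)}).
|2/112847|_7 = 2401

Step 1 — compute v_7(x) by factoring powers of 7 out of the numerator and denominator: v_7(2/112847) = -4. Step 2 — apply |x|_p = p^{-v_p(x)} = 7^{4} = 2401.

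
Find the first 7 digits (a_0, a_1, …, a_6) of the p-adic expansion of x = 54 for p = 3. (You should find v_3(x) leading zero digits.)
(a_0, …, a_6) = (0, 0, 0, 2, 0, 0, 0)

v_3(54) = 3, so a_0 = ... = a_2 = 0. Factor out: x = 3^3 · u with u = 2 a unit in ℤ_3. Expand u iteratively via a_{v+i} = u_i mod 3, u_{i+1} = (u_i − a_{v+i})/3:
  u_0 = 2;  a_3 = 2;  u_1 = (u_0 − 2)/3 = 0
  u_1 = 0;  a_4 = 0;  u_2 = (u_1 − 0)/3 = 0
  u_2 = 0;  a_5 = 0;  u_3 = (u_2 − 0)/3 = 0
  u_3 = 0;  a_6 = 0;  u_4 = (u_3 − 0)/3 = 0
Digits: (0, 0, 0, 2, 0, 0, 0).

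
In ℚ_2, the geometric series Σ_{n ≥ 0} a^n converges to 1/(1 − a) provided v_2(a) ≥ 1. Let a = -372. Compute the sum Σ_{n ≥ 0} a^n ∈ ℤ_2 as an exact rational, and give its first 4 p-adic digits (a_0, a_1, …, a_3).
Σ a^n = 1/(1 − a) = 1/373;  first 4 digits = (1, 0, 1, 1)

v_2(a) = 2 ≥ 1, so the series converges in ℤ_2 to 1/(1 − a) = 1/(1 − (-372)) = 1/373. Expand this rational in ℤ_2: compute digits iteratively via d_i = x_i mod 2, x_{i+1} = (x_i − d_i)/2. The first 4 digits are (1, 0, 1, 1).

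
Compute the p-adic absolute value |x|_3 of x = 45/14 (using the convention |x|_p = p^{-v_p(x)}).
|45/14|_3 = 1/9

Step 1 — compute v_3(x) by factoring powers of 3 out of the numerator and denominator: v_3(45/14) = 2. Step 2 — apply |x|_p = p^{-v_p(x)} = 3^{-2} = 1/9.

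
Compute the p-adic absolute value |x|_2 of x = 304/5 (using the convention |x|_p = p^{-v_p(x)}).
|304/5|_2 = 1/16

Step 1 — compute v_2(x) by factoring powers of 2 out of the numerator and denominator: v_2(304/5) = 4. Step 2 — apply |x|_p = p^{-v_p(x)} = 2^{-4} = 1/16.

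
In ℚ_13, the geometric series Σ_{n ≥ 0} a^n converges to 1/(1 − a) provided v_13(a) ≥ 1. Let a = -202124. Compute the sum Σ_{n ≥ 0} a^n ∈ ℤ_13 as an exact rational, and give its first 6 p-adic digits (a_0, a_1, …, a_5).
Σ a^n = 1/(1 − a) = 1/202125;  first 6 digits = (1, 0, 0, 12, 5, 12)

v_13(a) = 3 ≥ 1, so the series converges in ℤ_13 to 1/(1 − a) = 1/(1 − (-202124)) = 1/202125. Expand this rational in ℤ_13: compute digits iteratively via d_i = x_i mod 13, x_{i+1} = (x_i − d_i)/13. The first 6 digits are (1, 0, 0, 12, 5, 12).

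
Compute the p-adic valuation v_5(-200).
v_5(-200) = 2

v_5(n) is the largest exponent k such that 5^k divides n. Factor out: -200 = -5^2 · 8. (Sign doesn't affect v_p.) So v_5(-200) = 2.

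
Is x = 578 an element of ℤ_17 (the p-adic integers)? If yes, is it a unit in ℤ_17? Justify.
x ∈ ℤ_17 but not a unit; v_17(x) = 2 > 0

ℤ_17 = {x ∈ ℚ_17 : v_17(x) ≥ 0} and ℤ_17^× = {x ∈ ℤ_17 : v_17(x) = 0}. Here v_17(578) = v_17(num) − v_17(den) = 2; compare against these criteria.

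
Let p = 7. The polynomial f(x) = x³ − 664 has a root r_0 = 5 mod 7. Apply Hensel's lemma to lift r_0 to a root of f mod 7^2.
r_1 = 5 (mod 49)

Hensel: r_{i+1} = r_i − f(r_i)/f′(r_i) mod 7^{i+2}, where f′(x) = 3x². Iterate:
  r_0 = 5 (mod 7)
  r_1 = 5 (mod 49)
Final: r = 5 with f(r) ≡ 0 mod 7^2.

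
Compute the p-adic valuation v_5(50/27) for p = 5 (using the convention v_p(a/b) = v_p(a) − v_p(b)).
v_5(50/27) = 2

Factor powers of 5 from the numerator and denominator of the reduced fraction: 50 = 5^2 · 2 and 27 = 5^0 · 27. Apply v_p(a/b) = v_p(a) − v_p(b): v_5(50/27) = 2 − 0 = 2.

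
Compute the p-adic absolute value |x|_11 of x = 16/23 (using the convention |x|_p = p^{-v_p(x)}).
|16/23|_11 = 1

Step 1 — compute v_11(x) by factoring powers of 11 out of the numerator and denominator: v_11(16/23) = 0. Step 2 — apply |x|_p = p^{-v_p(x)} = 11^{0} = 1.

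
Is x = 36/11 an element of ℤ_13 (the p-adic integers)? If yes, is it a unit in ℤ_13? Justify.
x ∈ ℤ_13^× (unit); v_13(x) = 0

ℤ_13 = {x ∈ ℚ_13 : v_13(x) ≥ 0} and ℤ_13^× = {x ∈ ℤ_13 : v_13(x) = 0}. Here v_13(36/11) = v_13(num) − v_13(den) = 0; compare against these criteria.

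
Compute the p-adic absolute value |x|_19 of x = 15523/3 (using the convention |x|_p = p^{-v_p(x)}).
|15523/3|_19 = 1/361

Step 1 — compute v_19(x) by factoring powers of 19 out of the numerator and denominator: v_19(15523/3) = 2. Step 2 — apply |x|_p = p^{-v_p(x)} = 19^{-2} = 1/361.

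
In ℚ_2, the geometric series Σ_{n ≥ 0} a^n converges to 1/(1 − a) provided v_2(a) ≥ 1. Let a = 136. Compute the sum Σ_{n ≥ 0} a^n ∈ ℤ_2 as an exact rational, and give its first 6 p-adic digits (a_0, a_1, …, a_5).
Σ a^n = 1/(1 − a) = -1/135;  first 6 digits = (1, 0, 0, 1, 0, 0)

v_2(a) = 3 ≥ 1, so the series converges in ℤ_2 to 1/(1 − a) = 1/(1 − 136) = -1/135. Expand this rational in ℤ_2: compute digits iteratively via d_i = x_i mod 2, x_{i+1} = (x_i − d_i)/2. The first 6 digits are (1, 0, 0, 1, 0, 0).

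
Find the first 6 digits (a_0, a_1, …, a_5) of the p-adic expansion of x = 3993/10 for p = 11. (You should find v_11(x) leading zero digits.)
(a_0, …, a_5) = (0, 0, 0, 8, 7, 7)

v_11(3993/10) = 3, so a_0 = ... = a_2 = 0. Factor out: x = 11^3 · u with u = 3/10 a unit in ℤ_11. Expand u iteratively via a_{v+i} = u_i mod 11, u_{i+1} = (u_i − a_{v+i})/11:
  u_0 = 3/10;  a_3 = 8;  u_1 = (u_0 − 8)/11 = -7/10
  u_1 = -7/10;  a_4 = 7;  u_2 = (u_1 − 7)/11 = -7/10
  u_2 = -7/10;  a_5 = 7;  u_3 = (u_2 − 7)/11 = -7/10
Digits: (0, 0, 0, 8, 7, 7).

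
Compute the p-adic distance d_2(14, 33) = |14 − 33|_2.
d_2(14, 33) = 1

Step 1 — x − y = 14 − 33 = -19. Step 2 — v_2(-19) = 0 (factor: -19 = −(2^0 · 19); the sign does not affect v_p). Step 3 — |x − y|_2 = 2^{0} = 1.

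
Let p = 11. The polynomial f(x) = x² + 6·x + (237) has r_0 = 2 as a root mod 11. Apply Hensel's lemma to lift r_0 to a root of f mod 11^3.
r_2 = 497 (mod 1331)

Hensel: r_{i+1} = r_i − f(r_i)·(f′(r_i))^{-1} mod 11^{i+2}, f′(x) = 2x + 6. Iterate:
  r_0 = 2 (mod 11)
  r_1 = 13 (mod 121)
  r_2 = 497 (mod 1331)
Final: r = 497 satisfies f(r) ≡ 0 mod 11^3.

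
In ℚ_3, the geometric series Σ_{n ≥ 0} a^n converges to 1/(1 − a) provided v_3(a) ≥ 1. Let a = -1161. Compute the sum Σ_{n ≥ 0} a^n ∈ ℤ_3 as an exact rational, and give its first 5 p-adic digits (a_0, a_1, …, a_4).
Σ a^n = 1/(1 − a) = 1/1162;  first 5 digits = (1, 0, 0, 2, 0)

v_3(a) = 3 ≥ 1, so the series converges in ℤ_3 to 1/(1 − a) = 1/(1 − (-1161)) = 1/1162. Expand this rational in ℤ_3: compute digits iteratively via d_i = x_i mod 3, x_{i+1} = (x_i − d_i)/3. The first 5 digits are (1, 0, 0, 2, 0).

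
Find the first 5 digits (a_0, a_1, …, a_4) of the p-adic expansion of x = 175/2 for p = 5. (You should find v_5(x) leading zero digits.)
(a_0, …, a_4) = (0, 0, 1, 3, 2)

v_5(175/2) = 2, so a_0 = ... = a_1 = 0. Factor out: x = 5^2 · u with u = 7/2 a unit in ℤ_5. Expand u iteratively via a_{v+i} = u_i mod 5, u_{i+1} = (u_i − a_{v+i})/5:
  u_0 = 7/2;  a_2 = 1;  u_1 = (u_0 − 1)/5 = 1/2
  u_1 = 1/2;  a_3 = 3;  u_2 = (u_1 − 3)/5 = -1/2
  u_2 = -1/2;  a_4 = 2;  u_3 = (u_2 − 2)/5 = -1/2
Digits: (0, 0, 1, 3, 2).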